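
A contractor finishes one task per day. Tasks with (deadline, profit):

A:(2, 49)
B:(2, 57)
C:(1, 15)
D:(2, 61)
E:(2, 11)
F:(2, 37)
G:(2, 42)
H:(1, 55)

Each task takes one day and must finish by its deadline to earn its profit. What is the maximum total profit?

Sort by profit descending; place each in the latest free slot ≤ its deadline.
By profit: D(d2,61), B(d2,57), H(d1,55), A(d2,49), G(d2,42), F(d2,37), C(d1,15), E(d2,11)
D→slot 2; B→slot 1; H skipped; A skipped; G skipped; F skipped; C skipped; E skipped.
Profit = 57 + 61 = 118

118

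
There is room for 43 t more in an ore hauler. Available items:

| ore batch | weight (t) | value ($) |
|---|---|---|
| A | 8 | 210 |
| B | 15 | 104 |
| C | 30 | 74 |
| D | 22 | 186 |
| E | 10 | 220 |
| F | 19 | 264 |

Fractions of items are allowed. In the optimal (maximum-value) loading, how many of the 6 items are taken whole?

3

Sort by value per unit weight and fill in that order.
Ratios (sorted): A 26.25, E 22.00, F 13.89, D 8.45, B 6.93, C 2.47
take A (8 @ 210); take E (10 @ 220); take F (19 @ 264); take 6/22 of D → 50.73. Capacity used 43/43.
3 item(s) taken whole; one partial (take 6/22 of D).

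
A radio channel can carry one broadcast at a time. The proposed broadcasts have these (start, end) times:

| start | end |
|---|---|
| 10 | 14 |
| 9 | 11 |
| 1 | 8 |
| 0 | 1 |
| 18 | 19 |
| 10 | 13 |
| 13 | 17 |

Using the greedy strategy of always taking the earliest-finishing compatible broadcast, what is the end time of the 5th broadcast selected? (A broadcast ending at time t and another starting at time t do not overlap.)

Sorted by end: (0,1)  (1,8)  (9,11)  (10,13)  (10,14)  (13,17)  (18,19)
take (0,1); take (1,8); take (9,11); take (13,17); take (18,19).
Selected: (0,1) (1,8) (9,11) (13,17) (18,19)

19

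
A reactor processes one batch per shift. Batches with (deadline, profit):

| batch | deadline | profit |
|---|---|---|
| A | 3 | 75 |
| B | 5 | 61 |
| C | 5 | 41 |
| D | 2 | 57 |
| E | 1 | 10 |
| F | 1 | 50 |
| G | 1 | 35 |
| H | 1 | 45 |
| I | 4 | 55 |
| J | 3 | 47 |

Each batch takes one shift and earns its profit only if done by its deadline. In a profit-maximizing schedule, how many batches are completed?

Profit order: A=75 B=61 D=57 I=55 F=50 J=47 H=45 C=41 G=35 E=10
Assign: A→slot 3, B→slot 5, D→slot 2, I→slot 4, F→slot 1, J skipped, H skipped, C skipped, G skipped, E skipped.
Slots: [1:F] [2:D] [3:A] [4:I] [5:B]
5 of 10 scheduled.

5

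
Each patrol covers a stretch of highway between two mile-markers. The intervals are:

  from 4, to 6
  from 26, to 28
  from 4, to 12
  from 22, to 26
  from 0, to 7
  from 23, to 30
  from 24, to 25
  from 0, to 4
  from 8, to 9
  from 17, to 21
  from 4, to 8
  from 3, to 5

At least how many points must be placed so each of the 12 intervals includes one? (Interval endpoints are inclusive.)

5

Sort by right endpoint; whenever an interval is uncovered, place a point at its right end.
By right end: [0,4]  [3,5]  [4,6]  [0,7]  [4,8]  [8,9]  [4,12]  [17,21]  [24,25]  [22,26]  [26,28]  [23,30]
[0,4] uncovered → point at 4; [8,9] uncovered → point at 9; [17,21] uncovered → point at 21; [24,25] uncovered → point at 25; [26,28] uncovered → point at 28.
Points: 4, 9, 21, 25, 28 (5 total).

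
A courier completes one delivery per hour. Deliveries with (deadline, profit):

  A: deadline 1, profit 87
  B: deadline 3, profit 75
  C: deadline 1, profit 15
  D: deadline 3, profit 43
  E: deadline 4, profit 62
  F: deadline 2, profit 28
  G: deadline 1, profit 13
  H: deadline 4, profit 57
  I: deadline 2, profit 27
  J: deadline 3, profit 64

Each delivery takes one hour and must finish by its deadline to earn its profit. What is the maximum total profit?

288

Sort by profit descending; place each in the latest free slot ≤ its deadline.
Profit order: A=87 B=75 J=64 E=62 H=57 D=43 F=28 I=27 C=15 G=13
Assign: A→slot 1, B→slot 3, J→slot 2, E→slot 4, H skipped, D skipped, F skipped, I skipped, C skipped, G skipped.
Slots: [1:A] [2:J] [3:B] [4:E]
Profit = 87 + 64 + 75 + 62 = 288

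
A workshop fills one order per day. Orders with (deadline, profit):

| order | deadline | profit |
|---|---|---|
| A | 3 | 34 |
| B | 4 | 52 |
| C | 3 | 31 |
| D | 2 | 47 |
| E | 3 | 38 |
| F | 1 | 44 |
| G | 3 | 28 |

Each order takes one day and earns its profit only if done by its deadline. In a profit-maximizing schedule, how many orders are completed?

Take jobs in profit order; each goes to the latest open slot no later than its deadline.
Profit order: B=52 D=47 F=44 E=38 A=34 C=31 G=28
Assign: B→slot 4, D→slot 2, F→slot 1, E→slot 3, A skipped, C skipped, G skipped.
Slots: [1:F] [2:D] [3:E] [4:B]
4 of 7 scheduled.

4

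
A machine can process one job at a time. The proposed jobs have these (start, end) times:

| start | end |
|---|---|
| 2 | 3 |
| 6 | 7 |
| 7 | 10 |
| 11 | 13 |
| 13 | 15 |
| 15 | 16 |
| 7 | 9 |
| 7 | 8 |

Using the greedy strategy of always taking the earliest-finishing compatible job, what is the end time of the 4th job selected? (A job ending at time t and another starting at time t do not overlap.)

13

Greedy by earliest finish: after sorting by end time, pick each interval compatible with the last pick.
Sorted by end: (2,3)  (6,7)  (7,8)  (7,9)  (7,10)  (11,13)  (13,15)  (15,16)
take (2,3); take (6,7); take (7,8); skip (7,9); skip (7,10); take (11,13); take (13,15); take (15,16).
Selected: (2,3) (6,7) (7,8) (11,13) (13,15) (15,16)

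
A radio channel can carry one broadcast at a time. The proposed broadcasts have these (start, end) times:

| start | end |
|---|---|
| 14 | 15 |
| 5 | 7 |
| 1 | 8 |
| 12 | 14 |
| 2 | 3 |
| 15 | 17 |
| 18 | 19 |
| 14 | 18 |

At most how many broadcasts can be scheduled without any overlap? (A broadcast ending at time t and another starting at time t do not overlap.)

Sort by end time and greedily take each interval whose start is ≥ the last chosen end.
By end time: (2,3), (5,7), (1,8), (12,14), (14,15), (15,17), (14,18), (18,19).
Pick (2,3); next start ≥ 3 → (5,7); next start ≥ 7 → (12,14); next start ≥ 14 → (14,15); next start ≥ 15 → (15,17); next start ≥ 17 → (18,19).
Selected 6 broadcasts.

6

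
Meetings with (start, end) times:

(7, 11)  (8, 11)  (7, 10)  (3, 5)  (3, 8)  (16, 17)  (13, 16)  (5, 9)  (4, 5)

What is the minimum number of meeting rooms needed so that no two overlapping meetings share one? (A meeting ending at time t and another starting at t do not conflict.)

Count concurrent intervals with a sweep; the peak is the room count.
Events (time:±→running): 3:+→1 3:+→2 4:+→3 5:-→2 5:-→1 5:+→2 7:+→3 7:+→4 … peak 4.

4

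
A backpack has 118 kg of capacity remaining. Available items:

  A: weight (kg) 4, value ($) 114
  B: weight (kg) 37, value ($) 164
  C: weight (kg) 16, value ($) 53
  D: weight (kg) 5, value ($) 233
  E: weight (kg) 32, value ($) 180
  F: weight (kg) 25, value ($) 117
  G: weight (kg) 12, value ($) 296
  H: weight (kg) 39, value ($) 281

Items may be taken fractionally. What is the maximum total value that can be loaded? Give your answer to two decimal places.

1225.43

Ratios (sorted): D 46.60, A 28.50, G 24.67, H 7.21, E 5.62, F 4.68, B 4.43, C 3.31
take D (5 @ 233); take A (4 @ 114); take G (12 @ 296); take H (39 @ 281); take E (32 @ 180); take F (25 @ 117); take 1/37 of B → 4.43. Capacity used 118/118.
Total value = 1225.43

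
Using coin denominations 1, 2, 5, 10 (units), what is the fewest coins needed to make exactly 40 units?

Use the largest denomination that fits, subtract, and repeat.
40 − 4×10→0
Total coins = 4 = 4

4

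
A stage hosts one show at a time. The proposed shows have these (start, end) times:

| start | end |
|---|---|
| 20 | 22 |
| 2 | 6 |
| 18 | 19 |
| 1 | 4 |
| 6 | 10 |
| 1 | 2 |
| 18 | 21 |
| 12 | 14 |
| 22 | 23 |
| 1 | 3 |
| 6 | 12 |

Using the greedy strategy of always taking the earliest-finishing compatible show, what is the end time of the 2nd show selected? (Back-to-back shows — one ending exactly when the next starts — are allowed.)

6

By end time: (1,2), (1,3), (1,4), (2,6), (6,10), (6,12), (12,14), (18,19), (18,21), (20,22), (22,23).
Pick (1,2); next start ≥ 2 → (2,6); next start ≥ 6 → (6,10); next start ≥ 10 → (12,14); next start ≥ 14 → (18,19); next start ≥ 19 → (20,22); next start ≥ 22 → (22,23).
Selected: (1,2) (2,6) (6,10) (12,14) (18,19) (20,22) (22,23)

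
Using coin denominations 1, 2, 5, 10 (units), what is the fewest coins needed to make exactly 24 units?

24 = 2×10 + 2×2
Total coins = 2 + 2 = 4

4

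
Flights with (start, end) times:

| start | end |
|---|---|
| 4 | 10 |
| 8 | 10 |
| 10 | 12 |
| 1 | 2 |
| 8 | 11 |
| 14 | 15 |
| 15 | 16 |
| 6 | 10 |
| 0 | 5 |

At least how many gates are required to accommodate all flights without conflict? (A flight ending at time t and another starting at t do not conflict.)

Count concurrent intervals with a sweep; the peak is the room count.
starts: [0, 1, 4, 6, 8, 8, 10, 14, 15]
ends:   [2, 5, 10, 10, 10, 11, 12, 15, 16]
s0→1 s1→2 e2→1 s4→2 e5→1 s6→2 s8→3 s8→4  — peak 4.

4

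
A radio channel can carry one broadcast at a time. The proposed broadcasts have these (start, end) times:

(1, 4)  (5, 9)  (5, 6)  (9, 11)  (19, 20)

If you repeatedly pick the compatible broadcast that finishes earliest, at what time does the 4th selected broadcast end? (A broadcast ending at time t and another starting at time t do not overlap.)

20

Greedy by earliest finish: after sorting by end time, pick each interval compatible with the last pick.
By end time: (1,4), (5,6), (5,9), (9,11), (19,20).
Pick (1,4); next start ≥ 4 → (5,6); next start ≥ 6 → (9,11); next start ≥ 11 → (19,20).
Selected: (1,4) (5,6) (9,11) (19,20)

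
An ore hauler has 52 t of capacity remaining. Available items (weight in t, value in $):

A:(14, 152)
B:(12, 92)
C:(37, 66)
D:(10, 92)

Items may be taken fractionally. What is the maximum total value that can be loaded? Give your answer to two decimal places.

364.54

Greedy by value/weight ratio, highest first.
Order: A (152/14=10.86) > D (92/10=9.20) > B (92/12=7.67) > C (66/37=1.78)
Fill: take A (14 @ 152) → take D (10 @ 92) → take B (12 @ 92) → take 16/37 of C → 28.54; 52/52 used.
Total value = 364.54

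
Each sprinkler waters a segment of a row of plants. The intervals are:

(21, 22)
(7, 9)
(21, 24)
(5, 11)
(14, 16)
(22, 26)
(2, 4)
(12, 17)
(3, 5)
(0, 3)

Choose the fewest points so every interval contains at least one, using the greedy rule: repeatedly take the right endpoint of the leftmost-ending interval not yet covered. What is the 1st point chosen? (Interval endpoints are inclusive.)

3

Process intervals by earliest right end; each time one isn't hit yet, stab at its right endpoint.
Sorted: [0,3] [2,4] [3,5] [7,9] [5,11] [14,16] [12,17] [21,22] [21,24] [22,26]
{[0,3],[2,4],[3,5]} hit by 3; {[7,9],[5,11]} hit by 9; {[14,16],[12,17]} hit by 16; {[21,22],[21,24],[22,26]} hit by 22.
Points: 3, 9, 16, 22 (4 total).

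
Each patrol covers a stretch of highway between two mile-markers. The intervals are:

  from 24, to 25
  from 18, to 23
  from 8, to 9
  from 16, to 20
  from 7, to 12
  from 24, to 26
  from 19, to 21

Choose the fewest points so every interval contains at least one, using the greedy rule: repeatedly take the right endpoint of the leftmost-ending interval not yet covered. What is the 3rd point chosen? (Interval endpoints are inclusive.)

By right end: [8,9]  [7,12]  [16,20]  [19,21]  [18,23]  [24,25]  [24,26]
[8,9] uncovered → point at 9; [16,20] uncovered → point at 20; [24,25] uncovered → point at 25.
Points: 9, 20, 25 (3 total).

25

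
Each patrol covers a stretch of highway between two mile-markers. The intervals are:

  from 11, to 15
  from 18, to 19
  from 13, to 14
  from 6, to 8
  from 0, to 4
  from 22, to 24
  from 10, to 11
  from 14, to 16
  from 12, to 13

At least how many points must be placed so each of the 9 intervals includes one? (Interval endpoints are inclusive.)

7

Sort by right endpoint; whenever an interval is uncovered, place a point at its right end.
By right end: [0,4]  [6,8]  [10,11]  [12,13]  [13,14]  [11,15]  [14,16]  [18,19]  [22,24]
[0,4] uncovered → point at 4; [6,8] uncovered → point at 8; [10,11] uncovered → point at 11; [12,13] uncovered → point at 13; [14,16] uncovered → point at 16; [18,19] uncovered → point at 19; [22,24] uncovered → point at 24.
Points: 4, 8, 11, 13, 16, 19, 24 (7 total).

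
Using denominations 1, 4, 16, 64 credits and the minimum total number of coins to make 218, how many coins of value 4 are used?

Use the largest denomination that fits, subtract, and repeat.
218 = 3×64 + 1×16 + 2×4 + 2×1
Count of 4: 2

2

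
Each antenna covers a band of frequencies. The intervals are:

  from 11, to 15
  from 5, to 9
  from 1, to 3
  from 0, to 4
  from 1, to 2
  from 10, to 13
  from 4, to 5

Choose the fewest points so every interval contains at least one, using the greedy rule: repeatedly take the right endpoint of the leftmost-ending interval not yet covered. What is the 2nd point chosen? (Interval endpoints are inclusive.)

Sort by right endpoint; whenever an interval is uncovered, place a point at its right end.
By right end: [1,2]  [1,3]  [0,4]  [4,5]  [5,9]  [10,13]  [11,15]
[1,2] uncovered → point at 2; [4,5] uncovered → point at 5; [10,13] uncovered → point at 13.
Points: 2, 5, 13 (3 total).

5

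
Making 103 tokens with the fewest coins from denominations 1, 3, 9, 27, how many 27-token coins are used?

103 − 3×27→22 − 2×9→4 − 1×3→1 − 1×1→0
Count of 27: 3

3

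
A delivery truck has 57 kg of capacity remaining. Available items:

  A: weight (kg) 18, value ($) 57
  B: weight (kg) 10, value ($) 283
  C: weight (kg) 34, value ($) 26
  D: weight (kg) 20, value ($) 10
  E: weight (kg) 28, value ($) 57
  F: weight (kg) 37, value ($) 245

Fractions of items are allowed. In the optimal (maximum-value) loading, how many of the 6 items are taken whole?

2

Sort by value per unit weight and fill in that order.
Ratios (sorted): B 28.30, F 6.62, A 3.17, E 2.04, C 0.76, D 0.50
take B (10 @ 283); take F (37 @ 245); take 10/18 of A → 31.67. Capacity used 57/57.
2 item(s) taken whole; one partial (take 10/18 of A).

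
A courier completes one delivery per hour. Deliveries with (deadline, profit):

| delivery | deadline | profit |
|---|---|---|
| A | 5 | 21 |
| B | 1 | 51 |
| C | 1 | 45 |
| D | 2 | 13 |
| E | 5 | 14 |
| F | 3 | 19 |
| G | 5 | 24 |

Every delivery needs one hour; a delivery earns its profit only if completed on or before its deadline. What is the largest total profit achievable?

By profit: B(d1,51), C(d1,45), G(d5,24), A(d5,21), F(d3,19), E(d5,14), D(d2,13)
B→slot 1; C skipped; G→slot 5; A→slot 4; F→slot 3; E→slot 2; D skipped.
Profit = 51 + 14 + 19 + 21 + 24 = 129

129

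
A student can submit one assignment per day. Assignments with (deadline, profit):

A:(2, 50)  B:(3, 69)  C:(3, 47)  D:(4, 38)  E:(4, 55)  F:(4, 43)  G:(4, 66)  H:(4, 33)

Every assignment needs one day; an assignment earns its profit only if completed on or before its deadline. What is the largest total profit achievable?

Profit order: B=69 G=66 E=55 A=50 C=47 F=43 D=38 H=33
Assign: B→slot 3, G→slot 4, E→slot 2, A→slot 1, C skipped, F skipped, D skipped, H skipped.
Slots: [1:A] [2:E] [3:B] [4:G]
Profit = 50 + 55 + 69 + 66 = 240

240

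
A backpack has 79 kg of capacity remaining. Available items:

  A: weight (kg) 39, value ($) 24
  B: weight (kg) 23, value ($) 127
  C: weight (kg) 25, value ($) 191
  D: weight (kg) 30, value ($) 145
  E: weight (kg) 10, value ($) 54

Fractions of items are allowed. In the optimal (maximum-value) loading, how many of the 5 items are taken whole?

Greedy by value/weight ratio, highest first.
Order: C (191/25=7.64) > B (127/23=5.52) > E (54/10=5.40) > D (145/30=4.83) > A (24/39=0.62)
Fill: take C (25 @ 191) → take B (23 @ 127) → take E (10 @ 54) → take 21/30 of D → 101.50; 79/79 used.
3 item(s) taken whole; one partial (take 21/30 of D).

3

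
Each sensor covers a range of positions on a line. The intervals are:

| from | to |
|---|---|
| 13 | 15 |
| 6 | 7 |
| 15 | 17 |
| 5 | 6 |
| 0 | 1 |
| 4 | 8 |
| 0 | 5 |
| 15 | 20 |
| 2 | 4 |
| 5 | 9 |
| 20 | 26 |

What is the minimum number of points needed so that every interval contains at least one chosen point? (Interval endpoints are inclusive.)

Sort by right endpoint; whenever an interval is uncovered, place a point at its right end.
By right end: [0,1]  [2,4]  [0,5]  [5,6]  [6,7]  [4,8]  [5,9]  [13,15]  [15,17]  [15,20]  [20,26]
[0,1] uncovered → point at 1; [2,4] uncovered → point at 4; [5,6] uncovered → point at 6; [13,15] uncovered → point at 15; [20,26] uncovered → point at 26.
Points: 1, 4, 6, 15, 26 (5 total).

5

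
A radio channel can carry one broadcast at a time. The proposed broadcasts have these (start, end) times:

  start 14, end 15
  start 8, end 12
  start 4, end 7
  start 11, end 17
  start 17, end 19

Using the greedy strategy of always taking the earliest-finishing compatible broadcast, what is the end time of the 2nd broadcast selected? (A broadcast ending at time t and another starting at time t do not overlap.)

12

Greedy by earliest finish: after sorting by end time, pick each interval compatible with the last pick.
Sorted by end: (4,7)  (8,12)  (14,15)  (11,17)  (17,19)
take (4,7); take (8,12); take (14,15); take (17,19).
Selected: (4,7) (8,12) (14,15) (17,19)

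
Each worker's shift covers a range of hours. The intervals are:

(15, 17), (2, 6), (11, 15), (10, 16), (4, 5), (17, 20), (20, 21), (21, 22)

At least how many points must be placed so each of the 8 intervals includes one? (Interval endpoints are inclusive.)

4

By right end: [4,5]  [2,6]  [11,15]  [10,16]  [15,17]  [17,20]  [20,21]  [21,22]
[4,5] uncovered → point at 5; [11,15] uncovered → point at 15; [17,20] uncovered → point at 20; [21,22] uncovered → point at 22.
Points: 5, 15, 20, 22 (4 total).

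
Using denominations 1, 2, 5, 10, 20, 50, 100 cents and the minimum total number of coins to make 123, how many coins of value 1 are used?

1

Use the largest denomination that fits, subtract, and repeat.
123 − 1×100→23 − 1×20→3 − 1×2→1 − 1×1→0
Count of 1: 1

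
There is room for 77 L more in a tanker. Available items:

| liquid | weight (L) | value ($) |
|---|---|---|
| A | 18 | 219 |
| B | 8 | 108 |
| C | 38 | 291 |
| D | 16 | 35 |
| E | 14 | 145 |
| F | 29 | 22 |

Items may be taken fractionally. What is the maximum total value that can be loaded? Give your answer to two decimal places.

755.34

Sort by value per unit weight and fill in that order.
Ratios (sorted): B 13.50, A 12.17, E 10.36, C 7.66, D 2.19, F 0.76
take B (8 @ 108); take A (18 @ 219); take E (14 @ 145); take 37/38 of C → 283.34. Capacity used 77/77.
Total value = 755.34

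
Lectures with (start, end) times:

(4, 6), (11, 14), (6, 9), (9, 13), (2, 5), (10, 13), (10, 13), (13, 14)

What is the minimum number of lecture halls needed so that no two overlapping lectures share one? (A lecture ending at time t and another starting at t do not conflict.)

4

Count concurrent intervals with a sweep; the peak is the room count.
Events (time:±→running): 2:+→1 4:+→2 5:-→1 6:-→0 6:+→1 9:-→0 9:+→1 10:+→2 10:+→3 11:+→4 … peak 4.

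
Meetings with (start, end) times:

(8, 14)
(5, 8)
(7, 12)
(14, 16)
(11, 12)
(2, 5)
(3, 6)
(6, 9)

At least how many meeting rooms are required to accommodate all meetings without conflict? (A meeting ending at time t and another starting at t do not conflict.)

3

The answer is the maximum number of intervals overlapping at any instant.
Events (time:±→running): 2:+→1 3:+→2 5:-→1 5:+→2 6:-→1 6:+→2 7:+→3 … peak 3.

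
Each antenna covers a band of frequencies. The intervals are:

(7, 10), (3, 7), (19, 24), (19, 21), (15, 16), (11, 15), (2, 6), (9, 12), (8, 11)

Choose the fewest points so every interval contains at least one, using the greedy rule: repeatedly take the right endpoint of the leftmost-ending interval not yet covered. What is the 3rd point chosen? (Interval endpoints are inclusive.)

Sort by right endpoint; whenever an interval is uncovered, place a point at its right end.
Sorted: [2,6] [3,7] [7,10] [8,11] [9,12] [11,15] [15,16] [19,21] [19,24]
{[2,6],[3,7]} hit by 6; {[7,10],[8,11],[9,12]} hit by 10; {[11,15],[15,16]} hit by 15; {[19,21],[19,24]} hit by 21.
Points: 6, 10, 15, 21 (4 total).

15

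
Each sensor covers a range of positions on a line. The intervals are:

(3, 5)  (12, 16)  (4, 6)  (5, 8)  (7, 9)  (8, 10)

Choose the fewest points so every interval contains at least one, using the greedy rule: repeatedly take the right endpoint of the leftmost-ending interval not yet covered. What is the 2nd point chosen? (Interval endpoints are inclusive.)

Process intervals by earliest right end; each time one isn't hit yet, stab at its right endpoint.
By right end: [3,5]  [4,6]  [5,8]  [7,9]  [8,10]  [12,16]
[3,5] uncovered → point at 5; [7,9] uncovered → point at 9; [12,16] uncovered → point at 16.
Points: 5, 9, 16 (3 total).

9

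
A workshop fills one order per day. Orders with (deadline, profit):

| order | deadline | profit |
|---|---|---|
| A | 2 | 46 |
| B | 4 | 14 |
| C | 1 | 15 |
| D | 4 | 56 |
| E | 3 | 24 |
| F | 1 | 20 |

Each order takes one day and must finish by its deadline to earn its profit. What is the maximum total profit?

146

Profit order: D=56 A=46 E=24 F=20 C=15 B=14
Assign: D→slot 4, A→slot 2, E→slot 3, F→slot 1, C skipped, B skipped.
Slots: [1:F] [2:A] [3:E] [4:D]
Profit = 20 + 46 + 24 + 56 = 146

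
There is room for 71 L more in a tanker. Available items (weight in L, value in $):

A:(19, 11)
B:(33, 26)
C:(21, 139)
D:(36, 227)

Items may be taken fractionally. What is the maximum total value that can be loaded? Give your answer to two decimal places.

Greedy by value/weight ratio, highest first.
Order: C (139/21=6.62) > D (227/36=6.31) > B (26/33=0.79) > A (11/19=0.58)
Fill: take C (21 @ 139) → take D (36 @ 227) → take 14/33 of B → 11.03; 71/71 used.
Total value = 377.03

377.03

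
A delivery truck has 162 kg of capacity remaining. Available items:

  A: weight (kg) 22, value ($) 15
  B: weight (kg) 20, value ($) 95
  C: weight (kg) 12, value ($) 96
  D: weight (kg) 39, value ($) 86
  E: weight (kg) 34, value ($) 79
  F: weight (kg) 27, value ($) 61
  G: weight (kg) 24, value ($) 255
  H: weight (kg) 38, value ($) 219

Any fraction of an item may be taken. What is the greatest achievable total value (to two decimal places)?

820.44

Greedy by value/weight ratio, highest first.
Ratios (sorted): G 10.62, C 8.00, H 5.76, B 4.75, E 2.32, F 2.26, D 2.21, A 0.68
take G (24 @ 255); take C (12 @ 96); take H (38 @ 219); take B (20 @ 95); take E (34 @ 79); take F (27 @ 61); take 7/39 of D → 15.44. Capacity used 162/162.
Total value = 820.44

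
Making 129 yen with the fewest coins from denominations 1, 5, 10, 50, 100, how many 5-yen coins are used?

129 = 1×100 + 2×10 + 1×5 + 4×1
Count of 5: 1

1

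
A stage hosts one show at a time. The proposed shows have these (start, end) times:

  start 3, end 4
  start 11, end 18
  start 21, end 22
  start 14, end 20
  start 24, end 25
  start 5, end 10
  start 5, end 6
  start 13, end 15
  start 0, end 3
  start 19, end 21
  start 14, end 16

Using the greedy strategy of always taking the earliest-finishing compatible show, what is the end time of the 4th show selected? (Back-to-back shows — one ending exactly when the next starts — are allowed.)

Order by finish time; keep every interval that doesn't clash with the previous kept one.
Sorted by end: (0,3)  (3,4)  (5,6)  (5,10)  (13,15)  (14,16)  (11,18)  (14,20)  (19,21)  (21,22)  (24,25)
take (0,3); take (3,4); take (5,6); take (13,15); skip (11,18); take (19,21); take (21,22); take (24,25).
Selected: (0,3) (3,4) (5,6) (13,15) (19,21) (21,22) (24,25)

15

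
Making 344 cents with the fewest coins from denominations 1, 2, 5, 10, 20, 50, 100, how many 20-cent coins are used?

2

Use the largest denomination that fits, subtract, and repeat.
344 = 3×100 + 2×20 + 2×2
Count of 20: 2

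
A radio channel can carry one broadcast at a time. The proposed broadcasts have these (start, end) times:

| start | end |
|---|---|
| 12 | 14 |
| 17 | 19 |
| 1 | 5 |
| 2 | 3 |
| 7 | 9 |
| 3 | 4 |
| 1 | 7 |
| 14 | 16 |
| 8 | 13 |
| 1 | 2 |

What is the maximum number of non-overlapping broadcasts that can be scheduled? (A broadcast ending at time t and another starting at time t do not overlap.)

Sort by end time and greedily take each interval whose start is ≥ the last chosen end.
By end time: (1,2), (2,3), (3,4), (1,5), (1,7), (7,9), (8,13), (12,14), (14,16), (17,19).
Pick (1,2); next start ≥ 2 → (2,3); next start ≥ 3 → (3,4); next start ≥ 4 → (7,9); next start ≥ 9 → (12,14); next start ≥ 14 → (14,16); next start ≥ 16 → (17,19).
Selected 7 broadcasts.

7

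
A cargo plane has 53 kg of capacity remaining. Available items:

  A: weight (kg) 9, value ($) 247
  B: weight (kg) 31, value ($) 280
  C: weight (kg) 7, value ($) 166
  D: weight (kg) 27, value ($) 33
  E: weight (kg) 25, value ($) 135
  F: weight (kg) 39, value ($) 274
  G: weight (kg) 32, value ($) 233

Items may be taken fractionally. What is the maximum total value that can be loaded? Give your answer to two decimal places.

Order: A (247/9=27.44) > C (166/7=23.71) > B (280/31=9.03) > G (233/32=7.28) > F (274/39=7.03) > E (135/25=5.40) > D (33/27=1.22)
Fill: take A (9 @ 247) → take C (7 @ 166) → take B (31 @ 280) → take 6/32 of G → 43.69; 53/53 used.
Total value = 736.69

736.69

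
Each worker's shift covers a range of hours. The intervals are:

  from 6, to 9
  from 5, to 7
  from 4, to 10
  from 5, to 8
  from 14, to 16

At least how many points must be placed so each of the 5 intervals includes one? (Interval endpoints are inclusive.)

2

By right end: [5,7]  [5,8]  [6,9]  [4,10]  [14,16]
[5,7] uncovered → point at 7; [14,16] uncovered → point at 16.
Points: 7, 16 (2 total).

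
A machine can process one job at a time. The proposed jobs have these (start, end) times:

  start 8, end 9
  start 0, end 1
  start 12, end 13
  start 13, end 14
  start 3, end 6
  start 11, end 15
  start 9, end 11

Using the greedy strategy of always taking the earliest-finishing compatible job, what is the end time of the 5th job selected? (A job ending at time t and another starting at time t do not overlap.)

Greedy by earliest finish: after sorting by end time, pick each interval compatible with the last pick.
Sorted by end: (0,1)  (3,6)  (8,9)  (9,11)  (12,13)  (13,14)  (11,15)
take (0,1); take (3,6); take (8,9); take (9,11); take (12,13); take (13,14).
Selected: (0,1) (3,6) (8,9) (9,11) (12,13) (13,14)

13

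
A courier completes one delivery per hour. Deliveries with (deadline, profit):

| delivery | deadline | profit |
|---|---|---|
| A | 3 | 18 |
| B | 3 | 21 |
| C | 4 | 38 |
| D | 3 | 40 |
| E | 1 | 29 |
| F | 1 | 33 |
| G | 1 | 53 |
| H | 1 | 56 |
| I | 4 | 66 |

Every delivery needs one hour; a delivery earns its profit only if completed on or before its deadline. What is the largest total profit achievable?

Take jobs in profit order; each goes to the latest open slot no later than its deadline.
By profit: I(d4,66), H(d1,56), G(d1,53), D(d3,40), C(d4,38), F(d1,33), E(d1,29), B(d3,21), A(d3,18)
I→slot 4; H→slot 1; G skipped; D→slot 3; C→slot 2; F skipped; E skipped; B skipped; A skipped.
Profit = 56 + 38 + 40 + 66 = 200

200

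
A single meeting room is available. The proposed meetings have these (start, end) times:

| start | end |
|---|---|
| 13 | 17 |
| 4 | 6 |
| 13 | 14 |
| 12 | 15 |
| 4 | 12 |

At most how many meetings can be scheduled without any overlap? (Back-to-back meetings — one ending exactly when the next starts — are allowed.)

2

Greedy by earliest finish: after sorting by end time, pick each interval compatible with the last pick.
Sorted by end: (4,6)  (4,12)  (13,14)  (12,15)  (13,17)
take (4,6); skip (4,12); take (13,14); skip (12,15).
Selected 2 meetings.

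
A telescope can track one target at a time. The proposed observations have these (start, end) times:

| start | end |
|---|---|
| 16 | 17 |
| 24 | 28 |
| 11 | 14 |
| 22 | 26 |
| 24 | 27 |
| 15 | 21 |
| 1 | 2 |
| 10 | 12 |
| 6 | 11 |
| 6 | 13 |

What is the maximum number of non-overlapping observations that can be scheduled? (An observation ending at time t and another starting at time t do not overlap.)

5

Greedy by earliest finish: after sorting by end time, pick each interval compatible with the last pick.
Sorted by end: (1,2)  (6,11)  (10,12)  (6,13)  (11,14)  (16,17)  (15,21)  (22,26)  (24,27)  (24,28)
take (1,2); take (6,11); take (11,14); take (16,17); take (22,26).
Selected 5 observations.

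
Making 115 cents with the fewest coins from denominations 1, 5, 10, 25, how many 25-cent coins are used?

115 − 4×25→15 − 1×10→5 − 1×5→0
Count of 25: 4

4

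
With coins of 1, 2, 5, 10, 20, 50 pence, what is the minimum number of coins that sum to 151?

151 − 3×50→1 − 1×1→0
Total coins = 3 + 1 = 4

4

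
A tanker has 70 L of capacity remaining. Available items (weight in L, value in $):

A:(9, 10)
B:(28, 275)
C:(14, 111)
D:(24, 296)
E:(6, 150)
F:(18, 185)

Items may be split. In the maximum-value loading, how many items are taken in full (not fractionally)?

Order: E (150/6=25.00) > D (296/24=12.33) > F (185/18=10.28) > B (275/28=9.82) > C (111/14=7.93) > A (10/9=1.11)
Fill: take E (6 @ 150) → take D (24 @ 296) → take F (18 @ 185) → take 22/28 of B → 216.07; 70/70 used.
3 item(s) taken whole; one partial (take 22/28 of B).

3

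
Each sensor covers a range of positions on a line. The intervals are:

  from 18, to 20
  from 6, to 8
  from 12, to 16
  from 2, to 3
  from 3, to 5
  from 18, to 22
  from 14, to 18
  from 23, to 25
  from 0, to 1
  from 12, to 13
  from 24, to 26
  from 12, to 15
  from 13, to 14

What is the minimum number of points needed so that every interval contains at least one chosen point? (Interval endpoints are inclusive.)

Sorted: [0,1] [2,3] [3,5] [6,8] [12,13] [13,14] [12,15] [12,16] [14,18] [18,20] [18,22] [23,25] [24,26]
{[0,1]} hit by 1; {[2,3],[3,5]} hit by 3; {[6,8]} hit by 8; {[12,13],[13,14],[12,15],[12,16]} hit by 13; {[14,18],[18,20],[18,22]} hit by 18; {[23,25],[24,26]} hit by 25.
Points: 1, 3, 8, 13, 18, 25 (6 total).

6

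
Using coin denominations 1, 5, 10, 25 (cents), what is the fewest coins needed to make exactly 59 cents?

59 − 2×25→9 − 1×5→4 − 4×1→0
Total coins = 2 + 1 + 4 = 7

7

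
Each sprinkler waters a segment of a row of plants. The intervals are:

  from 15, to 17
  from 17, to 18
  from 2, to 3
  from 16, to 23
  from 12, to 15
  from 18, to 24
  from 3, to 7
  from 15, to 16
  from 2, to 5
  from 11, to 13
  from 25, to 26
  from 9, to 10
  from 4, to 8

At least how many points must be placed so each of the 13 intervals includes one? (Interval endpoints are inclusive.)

Sort by right endpoint; whenever an interval is uncovered, place a point at its right end.
Sorted: [2,3] [2,5] [3,7] [4,8] [9,10] [11,13] [12,15] [15,16] [15,17] [17,18] [16,23] [18,24] [25,26]
{[2,3],[2,5],[3,7]} hit by 3; {[4,8]} hit by 8; {[9,10]} hit by 10; {[11,13],[12,15]} hit by 13; {[15,16],[15,17]} hit by 16; {[17,18],[16,23],[18,24]} hit by 18; {[25,26]} hit by 26.
Points: 3, 8, 10, 13, 16, 18, 26 (7 total).

7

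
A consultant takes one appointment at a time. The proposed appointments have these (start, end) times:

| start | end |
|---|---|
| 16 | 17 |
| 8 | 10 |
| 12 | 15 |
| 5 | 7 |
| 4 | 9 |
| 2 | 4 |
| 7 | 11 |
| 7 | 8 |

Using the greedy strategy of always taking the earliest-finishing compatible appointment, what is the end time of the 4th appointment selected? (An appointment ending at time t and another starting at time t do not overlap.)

10

Sort by end time and greedily take each interval whose start is ≥ the last chosen end.
Sorted by end: (2,4)  (5,7)  (7,8)  (4,9)  (8,10)  (7,11)  (12,15)  (16,17)
take (2,4); take (5,7); take (7,8); take (8,10); take (12,15); take (16,17).
Selected: (2,4) (5,7) (7,8) (8,10) (12,15) (16,17)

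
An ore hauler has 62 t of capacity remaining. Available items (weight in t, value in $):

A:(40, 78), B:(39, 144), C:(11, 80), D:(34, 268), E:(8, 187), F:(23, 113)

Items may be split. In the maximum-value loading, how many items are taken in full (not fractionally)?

Order: E (187/8=23.38) > D (268/34=7.88) > C (80/11=7.27) > F (113/23=4.91) > B (144/39=3.69) > A (78/40=1.95)
Fill: take E (8 @ 187) → take D (34 @ 268) → take C (11 @ 80) → take 9/23 of F → 44.22; 62/62 used.
3 item(s) taken whole; one partial (take 9/23 of F).

3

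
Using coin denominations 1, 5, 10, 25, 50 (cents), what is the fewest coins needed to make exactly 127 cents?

5

Use the largest denomination that fits, subtract, and repeat.
127 − 2×50→27 − 1×25→2 − 2×1→0
Total coins = 2 + 1 + 2 = 5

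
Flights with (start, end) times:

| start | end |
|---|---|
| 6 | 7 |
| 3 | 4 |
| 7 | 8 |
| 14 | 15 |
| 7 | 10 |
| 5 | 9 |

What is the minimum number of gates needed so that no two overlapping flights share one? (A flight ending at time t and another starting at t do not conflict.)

3

The answer is the maximum number of intervals overlapping at any instant.
Events (time:±→running): 3:+→1 4:-→0 5:+→1 6:+→2 7:-→1 7:+→2 7:+→3 … peak 3.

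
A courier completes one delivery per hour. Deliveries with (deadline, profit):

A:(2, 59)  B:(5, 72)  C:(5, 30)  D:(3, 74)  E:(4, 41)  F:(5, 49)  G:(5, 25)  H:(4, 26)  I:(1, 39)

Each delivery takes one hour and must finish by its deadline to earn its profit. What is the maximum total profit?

295

Sort by profit descending; place each in the latest free slot ≤ its deadline.
Profit order: D=74 B=72 A=59 F=49 E=41 I=39 C=30 H=26 G=25
Assign: D→slot 3, B→slot 5, A→slot 2, F→slot 4, E→slot 1, I skipped, C skipped, H skipped, G skipped.
Slots: [1:E] [2:A] [3:D] [4:F] [5:B]
Profit = 41 + 59 + 74 + 49 + 72 = 295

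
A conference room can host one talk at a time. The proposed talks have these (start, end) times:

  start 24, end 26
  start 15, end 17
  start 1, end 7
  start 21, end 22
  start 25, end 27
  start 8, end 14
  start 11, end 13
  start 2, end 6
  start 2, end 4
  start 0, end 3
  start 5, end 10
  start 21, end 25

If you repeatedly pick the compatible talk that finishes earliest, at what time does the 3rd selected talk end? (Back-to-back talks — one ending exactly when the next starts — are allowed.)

13

Greedy by earliest finish: after sorting by end time, pick each interval compatible with the last pick.
By end time: (0,3), (2,4), (2,6), (1,7), (5,10), (11,13), (8,14), (15,17), (21,22), (21,25), (24,26), (25,27).
Pick (0,3); next start ≥ 3 → (5,10); next start ≥ 10 → (11,13); next start ≥ 13 → (15,17); next start ≥ 17 → (21,22); next start ≥ 22 → (24,26).
Selected: (0,3) (5,10) (11,13) (15,17) (21,22) (24,26)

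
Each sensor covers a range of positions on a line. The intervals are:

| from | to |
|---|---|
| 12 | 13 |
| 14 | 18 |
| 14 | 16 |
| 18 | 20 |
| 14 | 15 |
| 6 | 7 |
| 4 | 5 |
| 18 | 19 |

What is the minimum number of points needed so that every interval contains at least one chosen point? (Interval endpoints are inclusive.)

5

By right end: [4,5]  [6,7]  [12,13]  [14,15]  [14,16]  [14,18]  [18,19]  [18,20]
[4,5] uncovered → point at 5; [6,7] uncovered → point at 7; [12,13] uncovered → point at 13; [14,15] uncovered → point at 15; [18,19] uncovered → point at 19.
Points: 5, 7, 13, 15, 19 (5 total).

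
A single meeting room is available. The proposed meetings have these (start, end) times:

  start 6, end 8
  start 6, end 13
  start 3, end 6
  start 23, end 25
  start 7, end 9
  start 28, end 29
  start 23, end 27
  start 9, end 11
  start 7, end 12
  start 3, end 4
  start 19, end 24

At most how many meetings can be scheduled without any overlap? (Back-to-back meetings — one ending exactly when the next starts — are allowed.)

By end time: (3,4), (3,6), (6,8), (7,9), (9,11), (7,12), (6,13), (19,24), (23,25), (23,27), (28,29).
Pick (3,4); next start ≥ 4 → (6,8); next start ≥ 8 → (9,11); next start ≥ 11 → (19,24); next start ≥ 24 → (28,29).
Selected 5 meetings.

5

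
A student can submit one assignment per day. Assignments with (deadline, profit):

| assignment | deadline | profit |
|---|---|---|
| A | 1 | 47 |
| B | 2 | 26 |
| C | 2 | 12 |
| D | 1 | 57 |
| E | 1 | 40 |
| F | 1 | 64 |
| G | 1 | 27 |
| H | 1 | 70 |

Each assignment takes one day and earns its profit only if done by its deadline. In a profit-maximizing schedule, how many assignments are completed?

2

Profit order: H=70 F=64 D=57 A=47 E=40 G=27 B=26 C=12
Assign: H→slot 1, F skipped, D skipped, A skipped, E skipped, G skipped, B→slot 2, C skipped.
Slots: [1:H] [2:B]
2 of 8 scheduled.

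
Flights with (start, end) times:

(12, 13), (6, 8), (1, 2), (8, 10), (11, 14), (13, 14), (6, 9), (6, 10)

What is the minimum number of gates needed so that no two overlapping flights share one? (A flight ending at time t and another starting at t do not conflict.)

Events (time:±→running): 1:+→1 2:-→0 6:+→1 6:+→2 6:+→3 … peak 3.

3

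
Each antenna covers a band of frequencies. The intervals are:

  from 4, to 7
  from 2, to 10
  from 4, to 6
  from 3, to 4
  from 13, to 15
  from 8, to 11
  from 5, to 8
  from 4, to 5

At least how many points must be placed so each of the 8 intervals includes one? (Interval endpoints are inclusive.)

Sorted: [3,4] [4,5] [4,6] [4,7] [5,8] [2,10] [8,11] [13,15]
{[3,4],[4,5],[4,6],[4,7]} hit by 4; {[5,8],[2,10],[8,11]} hit by 8; {[13,15]} hit by 15.
Points: 4, 8, 15 (3 total).

3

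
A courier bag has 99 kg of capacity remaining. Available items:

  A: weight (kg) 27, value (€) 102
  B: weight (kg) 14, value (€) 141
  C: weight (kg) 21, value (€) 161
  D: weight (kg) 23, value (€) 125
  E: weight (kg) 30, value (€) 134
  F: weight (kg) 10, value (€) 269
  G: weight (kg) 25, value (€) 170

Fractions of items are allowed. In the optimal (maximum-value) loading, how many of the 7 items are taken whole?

5

Ratios (sorted): F 26.90, B 10.07, C 7.67, G 6.80, D 5.43, E 4.47, A 3.78
take F (10 @ 269); take B (14 @ 141); take C (21 @ 161); take G (25 @ 170); take D (23 @ 125); take 6/30 of E → 26.80. Capacity used 99/99.
5 item(s) taken whole; one partial (take 6/30 of E).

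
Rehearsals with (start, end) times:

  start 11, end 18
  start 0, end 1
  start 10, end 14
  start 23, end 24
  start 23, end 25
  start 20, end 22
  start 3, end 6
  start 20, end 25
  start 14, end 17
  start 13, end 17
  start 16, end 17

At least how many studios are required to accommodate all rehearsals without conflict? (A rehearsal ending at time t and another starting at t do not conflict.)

4

Count concurrent intervals with a sweep; the peak is the room count.
starts: [0, 3, 10, 11, 13, 14, 16, 20, 20, 23, 23]
ends:   [1, 6, 14, 17, 17, 17, 18, 22, 24, 25, 25]
s0→1 e1→0 s3→1 e6→0 s10→1 s11→2 s13→3 e14→2 s14→3 s16→4  — peak 4.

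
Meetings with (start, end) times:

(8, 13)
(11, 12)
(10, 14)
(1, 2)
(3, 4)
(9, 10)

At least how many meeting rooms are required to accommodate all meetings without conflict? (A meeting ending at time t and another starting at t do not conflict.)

Events (time:±→running): 1:+→1 2:-→0 3:+→1 4:-→0 8:+→1 9:+→2 10:-→1 10:+→2 11:+→3 … peak 3.

3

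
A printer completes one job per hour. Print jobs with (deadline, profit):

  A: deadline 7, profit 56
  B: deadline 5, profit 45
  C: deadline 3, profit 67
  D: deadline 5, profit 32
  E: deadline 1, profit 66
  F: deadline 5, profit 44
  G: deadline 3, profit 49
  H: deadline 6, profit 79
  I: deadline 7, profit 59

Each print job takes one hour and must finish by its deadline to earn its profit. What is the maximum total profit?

Sort by profit descending; place each in the latest free slot ≤ its deadline.
Profit order: H=79 C=67 E=66 I=59 A=56 G=49 B=45 F=44 D=32
Assign: H→slot 6, C→slot 3, E→slot 1, I→slot 7, A→slot 5, G→slot 2, B→slot 4, F skipped, D skipped.
Slots: [1:E] [2:G] [3:C] [4:B] [5:A] [6:H] [7:I]
Profit = 66 + 49 + 67 + 45 + 56 + 79 + 59 = 421

421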